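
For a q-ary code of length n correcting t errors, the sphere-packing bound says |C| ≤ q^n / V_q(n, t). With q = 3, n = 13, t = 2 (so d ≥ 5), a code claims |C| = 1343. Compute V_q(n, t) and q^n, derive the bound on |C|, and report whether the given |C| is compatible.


V_q(n, t) = 339, q^n = 1594323, Hamming bound = 4703, |C| = 1343 ≤ bound (satisfied).

Step 1: Compute V_q(n, t) = Σ_{j=0}^2 C(n, j) (q−1)^j.
  j = 0: C(13,0)·(2)^0 = 1·1 = 1.
  j = 1: C(13,1)·(2)^1 = 13·2 = 26.
  j = 2: C(13,2)·(2)^2 = 78·4 = 312.
  V_q(n, t) = 1 + 26 + 312 = 339.
Step 2: q^n = 3^13 = 1594323.
Step 3: Hamming bound ⌊q^n / V_q(n,t)⌋ = ⌊1594323/339⌋ = 4703.
Step 4: Compare |C| = 1343 to 4703: satisfied.
The claimed |C| lies below the Hamming bound.


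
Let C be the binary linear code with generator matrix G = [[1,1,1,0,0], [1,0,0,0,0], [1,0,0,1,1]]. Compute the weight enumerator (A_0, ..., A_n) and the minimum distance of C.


Weight distribution: A_0 = 1, A_1 = 1, A_2 = 2, A_3 = 2, A_4 = 1, A_5 = 1. Minimum distance d = 1.

Enumerate all 2^3 = 8 messages m ∈ F_2^3.
For each, compute codeword c = mG in F_2^5, then tally its weight.
  m = 000 → c = 00000, weight = 0.
  m = 100 → c = 11100, weight = 3.
  m = 010 → c = 10000, weight = 1.
  m = 110 → c = 01100, weight = 2.
  m = 001 → c = 10011, weight = 3.
  m = 101 → c = 01111, weight = 4.
  m = 011 → c = 00011, weight = 2.
  m = 111 → c = 11111, weight = 5.
Tally weights:
  weight 0: 1 codewords.
  weight 1: 1 codewords.
  weight 2: 2 codewords.
  weight 3: 2 codewords.
  weight 4: 1 codewords.
  weight 5: 1 codewords.
Minimum distance d = smallest w > 0 with A_w > 0 = 1.
Sanity: Σ A_w = 8 = 2^3 = 8 ✓.


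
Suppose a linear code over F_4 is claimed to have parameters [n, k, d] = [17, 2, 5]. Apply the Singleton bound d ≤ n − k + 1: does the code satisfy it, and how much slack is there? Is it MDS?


Singleton RHS = n − k + 1 = 16, slack = 11, bound satisfied, not MDS.

Singleton bound: d ≤ n − k + 1.
Here n = 17, k = 2, so n − k + 1 = 16.
Given d = 5, check d ≤ 16: YES.
Slack = (n − k + 1) − d = 11.
The code is NOT MDS (slack = 11 > 0).
Description: the claimed parameters are [17, 2, 5]_4; such a code would be non-MDS.


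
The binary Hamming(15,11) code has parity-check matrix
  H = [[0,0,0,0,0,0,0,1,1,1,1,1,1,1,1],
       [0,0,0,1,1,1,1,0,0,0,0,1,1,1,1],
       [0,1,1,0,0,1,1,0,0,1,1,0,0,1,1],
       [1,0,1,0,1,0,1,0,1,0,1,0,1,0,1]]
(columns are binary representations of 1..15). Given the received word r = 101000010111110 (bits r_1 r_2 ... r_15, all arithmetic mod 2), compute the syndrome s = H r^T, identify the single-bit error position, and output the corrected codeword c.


s = (0, 1, 0, 0)^T, error position = 4, corrected codeword c = 101100010111110

Compute s = H r^T mod 2 one row at a time:
  s_1 = 1 + 0 + 1 + 1 + 1 + 1 + 1 + 0 = 6 ≡ 0 (mod 2).
  s_2 = 0 + 0 + 0 + 0 + 1 + 1 + 1 + 0 = 3 ≡ 1 (mod 2).
  s_3 = 0 + 1 + 0 + 0 + 1 + 1 + 1 + 0 = 4 ≡ 0 (mod 2).
  s_4 = 1 + 1 + 0 + 0 + 0 + 1 + 1 + 0 = 4 ≡ 0 (mod 2).
s = (0, 1, 0, 0)^T — this equals column 4 of H (binary 0100), so error is at position 4.
Correct: flip bit 4 of r = 101000010111110 to get c = 101100010111110.


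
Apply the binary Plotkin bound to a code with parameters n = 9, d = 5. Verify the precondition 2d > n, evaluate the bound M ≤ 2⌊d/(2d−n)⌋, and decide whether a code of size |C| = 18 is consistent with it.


Plotkin bound M ≤ 10; given |C| = 18 > bound (violated).

Check applicability: 2d = 10, n = 9.
2d − n = 1 > 0, so Plotkin applies.
Compute d/(2d−n) = 5/1 ≈ 5.0000.
⌊d/(2d−n)⌋ = 5.
Plotkin bound: M ≤ 2·5 = 10.
Given |C| = 18, check: VIOLATED.
This |C| is above the Plotkin bound, so no binary code with n = 9, d = 5 and 18 codewords exists.


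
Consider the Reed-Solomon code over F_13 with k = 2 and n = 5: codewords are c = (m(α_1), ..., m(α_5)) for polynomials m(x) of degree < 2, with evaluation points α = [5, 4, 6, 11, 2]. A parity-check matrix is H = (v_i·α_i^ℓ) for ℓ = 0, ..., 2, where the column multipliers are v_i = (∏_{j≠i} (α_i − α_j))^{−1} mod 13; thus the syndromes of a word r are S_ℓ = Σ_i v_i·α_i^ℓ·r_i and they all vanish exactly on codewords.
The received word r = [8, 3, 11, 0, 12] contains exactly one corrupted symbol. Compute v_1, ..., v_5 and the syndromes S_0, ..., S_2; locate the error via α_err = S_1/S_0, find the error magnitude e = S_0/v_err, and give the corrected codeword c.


S = (1, 4, 3), error at position 2, error magnitude e = 11, c = [8, 5, 11, 0, 12].

Step 1: column multipliers v_i = (∏_{j≠i}(α_i − α_j))^{−1} mod 13.
  i = 1 (α = 5): (5−4)(5−6)(5−11)(5−2) = 1·(−1)·(−6)·3 = 18 ≡ 5, so v_1 = 5^{−1} = 8 (mod 13).
  i = 2 (α = 4): (4−5)(4−6)(4−11)(4−2) = (−1)·(−2)·(−7)·2 = −28 ≡ 11, so v_2 = 11^{−1} = 6 (mod 13).
  i = 3 (α = 6): (6−5)(6−4)(6−11)(6−2) = 1·2·(−5)·4 = −40 ≡ 12, so v_3 = 12^{−1} = 12 (mod 13).
  i = 4 (α = 11): (11−5)(11−4)(11−6)(11−2) = 6·7·5·9 = 1890 ≡ 5, so v_4 = 5^{−1} = 8 (mod 13).
  i = 5 (α = 2): (2−5)(2−4)(2−6)(2−11) = (−3)·(−2)·(−4)·(−9) = 216 ≡ 8, so v_5 = 8^{−1} = 5 (mod 13).
  v = [8, 6, 12, 8, 5].
Step 2: syndromes of r = [8, 3, 11, 0, 12] (all sums mod 13).
  S_0 = Σ v_i r_i = 8·8 + 6·3 + 12·11 + 8·0 + 5·12 = 274 ≡ 1.
  S_1 = Σ v_i α_i r_i = 8·5·8 + 6·4·3 + 12·6·11 + 8·11·0 + 5·2·12 = 1304 ≡ 4.
  α_i^2 mod 13 = [12, 3, 10, 4, 4].
  S_2 = Σ v_i α_i^2 r_i = 8·12·8 + 6·3·3 + 12·10·11 + 8·4·0 + 5·4·12 = 2382 ≡ 3.
  S = (1, 4, 3) ≠ 0, so r is not a codeword (an error is present).
Step 3: locate the error. For a single error e at position i, S_ℓ = v_i·e·α_i^ℓ, so α_err = S_1/S_0.
  S_0^{−1} = 1^{−1} = 1 (mod 13), so α_err = 4·1 = 4 ≡ 4 = α_2. Error position i = 2.
  Consistency check: S_2/S_1 = 3·10 = 30 ≡ 4 = α_err ✓ (single-error assumption holds).
Step 4: error magnitude e = S_0/v_2 = S_0·∏_{j≠2}(α_2 − α_j) = 1·11 = 11 ≡ 11 (mod 13).
Step 5: correct position 2: c_2 = r_2 − e = 3 − 11 ≡ 5 (mod 13). Hence c = [8, 5, 11, 0, 12].
  Check: interpolating c through the α_i gives m(x) = 6 + 3·x (degree < 2) with m(α_i) = c_i for every i, so c is indeed a codeword.


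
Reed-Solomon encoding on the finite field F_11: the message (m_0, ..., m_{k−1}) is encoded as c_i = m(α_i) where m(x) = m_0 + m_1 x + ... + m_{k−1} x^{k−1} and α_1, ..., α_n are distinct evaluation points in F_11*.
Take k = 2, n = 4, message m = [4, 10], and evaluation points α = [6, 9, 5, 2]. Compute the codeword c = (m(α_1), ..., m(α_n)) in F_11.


c = [9, 6, 10, 2]

Message polynomial: m(x) = 4 + 10·x (mod 11).
For each evaluation point α_i, compute m(α_i) mod 11:
  α_1 = 6: Horner steps 10 → 9, so m(6) = 9.
  α_2 = 9: Horner steps 10 → 6, so m(9) = 6.
  α_3 = 5: Horner steps 10 → 10, so m(5) = 10.
  α_4 = 2: Horner steps 10 → 2, so m(2) = 2.
Codeword c = [9, 6, 10, 2] ∈ F_11^4.


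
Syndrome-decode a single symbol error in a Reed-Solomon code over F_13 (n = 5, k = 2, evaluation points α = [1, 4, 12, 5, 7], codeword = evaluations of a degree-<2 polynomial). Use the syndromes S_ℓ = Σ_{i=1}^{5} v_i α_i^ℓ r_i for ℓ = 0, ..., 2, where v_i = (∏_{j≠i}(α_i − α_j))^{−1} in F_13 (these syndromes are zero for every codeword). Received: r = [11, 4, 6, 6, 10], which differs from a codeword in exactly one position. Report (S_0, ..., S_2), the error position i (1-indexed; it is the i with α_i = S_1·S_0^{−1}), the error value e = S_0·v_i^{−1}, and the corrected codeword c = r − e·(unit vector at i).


S = (1, 12, 1), error at position 3, error magnitude e = 12, c = [11, 4, 7, 6, 10].

Step 1: column multipliers v_i = (∏_{j≠i}(α_i − α_j))^{−1} mod 13.
  i = 1 (α = 1): (1−4)(1−12)(1−5)(1−7) = (−3)·(−11)·(−4)·(−6) = 792 ≡ 12, so v_1 = 12^{−1} = 12 (mod 13).
  i = 2 (α = 4): (4−1)(4−12)(4−5)(4−7) = 3·(−8)·(−1)·(−3) = −72 ≡ 6, so v_2 = 6^{−1} = 11 (mod 13).
  i = 3 (α = 12): (12−1)(12−4)(12−5)(12−7) = 11·8·7·5 = 3080 ≡ 12, so v_3 = 12^{−1} = 12 (mod 13).
  i = 4 (α = 5): (5−1)(5−4)(5−12)(5−7) = 4·1·(−7)·(−2) = 56 ≡ 4, so v_4 = 4^{−1} = 10 (mod 13).
  i = 5 (α = 7): (7−1)(7−4)(7−12)(7−5) = 6·3·(−5)·2 = −180 ≡ 2, so v_5 = 2^{−1} = 7 (mod 13).
  v = [12, 11, 12, 10, 7].
Step 2: syndromes of r = [11, 4, 6, 6, 10] (all sums mod 13).
  S_0 = Σ v_i r_i = 12·11 + 11·4 + 12·6 + 10·6 + 7·10 = 378 ≡ 1.
  S_1 = Σ v_i α_i r_i = 12·1·11 + 11·4·4 + 12·12·6 + 10·5·6 + 7·7·10 = 1962 ≡ 12.
  α_i^2 mod 13 = [1, 3, 1, 12, 10].
  S_2 = Σ v_i α_i^2 r_i = 12·1·11 + 11·3·4 + 12·1·6 + 10·12·6 + 7·10·10 = 1756 ≡ 1.
  S = (1, 12, 1) ≠ 0, so r is not a codeword (an error is present).
Step 3: locate the error. For a single error e at position i, S_ℓ = v_i·e·α_i^ℓ, so α_err = S_1/S_0.
  S_0^{−1} = 1^{−1} = 1 (mod 13), so α_err = 12·1 = 12 ≡ 12 = α_3. Error position i = 3.
  Consistency check: S_2/S_1 = 1·12 = 12 ≡ 12 = α_err ✓ (single-error assumption holds).
Step 4: error magnitude e = S_0/v_3 = S_0·∏_{j≠3}(α_3 − α_j) = 1·12 = 12 ≡ 12 (mod 13).
Step 5: correct position 3: c_3 = r_3 − e = 6 − 12 ≡ 7 (mod 13). Hence c = [11, 4, 7, 6, 10].
  Check: interpolating c through the α_i gives m(x) = 9 + 2·x (degree < 2) with m(α_i) = c_i for every i, so c is indeed a codeword.


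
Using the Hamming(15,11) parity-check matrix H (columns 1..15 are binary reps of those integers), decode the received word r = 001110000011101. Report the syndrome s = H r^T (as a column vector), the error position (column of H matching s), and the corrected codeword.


s = (0, 1, 1, 1)^T, error position = 7, corrected codeword c = 001110100011101

Compute s = H r^T mod 2 one row at a time:
  s_1 = 0 + 0 + 0 + 1 + 1 + 1 + 0 + 1 = 4 ≡ 0 (mod 2).
  s_2 = 1 + 1 + 0 + 0 + 1 + 1 + 0 + 1 = 5 ≡ 1 (mod 2).
  s_3 = 0 + 1 + 0 + 0 + 0 + 1 + 0 + 1 = 3 ≡ 1 (mod 2).
  s_4 = 0 + 1 + 1 + 0 + 0 + 1 + 1 + 1 = 5 ≡ 1 (mod 2).
s = (0, 1, 1, 1)^T — this equals column 7 of H (binary 0111), so error is at position 7.
Correct: flip bit 7 of r = 001110000011101 to get c = 001110100011101.


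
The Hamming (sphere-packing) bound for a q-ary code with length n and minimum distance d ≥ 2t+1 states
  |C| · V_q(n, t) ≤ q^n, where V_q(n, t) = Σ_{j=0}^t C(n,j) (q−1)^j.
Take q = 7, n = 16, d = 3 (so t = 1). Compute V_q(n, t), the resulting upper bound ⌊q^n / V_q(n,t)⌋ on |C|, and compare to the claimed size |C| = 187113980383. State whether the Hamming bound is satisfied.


V_q(n, t) = 97, q^n = 33232930569601, Hamming bound = 342607531645, |C| = 187113980383 ≤ bound (satisfied).

Step 1: Compute V_q(n, t) = Σ_{j=0}^1 C(n, j) (q−1)^j.
  j = 0: C(16,0)·(6)^0 = 1·1 = 1.
  j = 1: C(16,1)·(6)^1 = 16·6 = 96.
  V_q(n, t) = 1 + 96 = 97.
Step 2: q^n = 7^16 = 33232930569601.
Step 3: Hamming bound ⌊q^n / V_q(n,t)⌋ = ⌊33232930569601/97⌋ = 342607531645.
Step 4: Compare |C| = 187113980383 to 342607531645: satisfied.
The claimed |C| lies below the Hamming bound.


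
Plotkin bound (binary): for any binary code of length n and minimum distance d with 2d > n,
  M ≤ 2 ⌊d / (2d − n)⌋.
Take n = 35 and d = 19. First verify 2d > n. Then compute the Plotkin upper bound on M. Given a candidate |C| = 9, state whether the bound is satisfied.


Plotkin bound M ≤ 12; given |C| = 9 ≤ bound (satisfied).

Check applicability: 2d = 38, n = 35.
2d − n = 3 > 0, so Plotkin applies.
Compute d/(2d−n) = 19/3 ≈ 6.3333.
⌊d/(2d−n)⌋ = 6.
Plotkin bound: M ≤ 2·6 = 12.
Given |C| = 9, check: satisfied.
This |C| is below the Plotkin bound.


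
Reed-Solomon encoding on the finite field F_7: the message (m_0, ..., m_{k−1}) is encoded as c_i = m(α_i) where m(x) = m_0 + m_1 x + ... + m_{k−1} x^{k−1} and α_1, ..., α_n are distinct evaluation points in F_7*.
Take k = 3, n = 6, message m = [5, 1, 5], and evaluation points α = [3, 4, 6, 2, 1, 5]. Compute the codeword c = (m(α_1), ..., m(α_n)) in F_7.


c = [4, 5, 2, 6, 4, 2]

Message polynomial: m(x) = 5 + 1·x + 5·x^2 (mod 7).
For each evaluation point α_i, compute m(α_i) mod 7:
  α_1 = 3: Horner steps 5 → 2 → 4, so m(3) = 4.
  α_2 = 4: Horner steps 5 → 0 → 5, so m(4) = 5.
  α_3 = 6: Horner steps 5 → 3 → 2, so m(6) = 2.
  α_4 = 2: Horner steps 5 → 4 → 6, so m(2) = 6.
  α_5 = 1: Horner steps 5 → 6 → 4, so m(1) = 4.
  α_6 = 5: Horner steps 5 → 5 → 2, so m(5) = 2.
Codeword c = [4, 5, 2, 6, 4, 2] ∈ F_7^6.


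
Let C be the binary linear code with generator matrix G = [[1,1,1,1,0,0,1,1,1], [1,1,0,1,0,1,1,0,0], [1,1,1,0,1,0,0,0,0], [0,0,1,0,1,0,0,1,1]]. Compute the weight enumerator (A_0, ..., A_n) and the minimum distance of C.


Weight distribution: A_0 = 1, A_2 = 1, A_3 = 1, A_4 = 5, A_5 = 5, A_6 = 1, A_7 = 1, A_9 = 1. Minimum distance d = 2.

Enumerate all 2^4 = 16 messages m ∈ F_2^4.
For each, compute codeword c = mG in F_2^9, then tally its weight.
  m = 0000 → c = 000000000, weight = 0.
  m = 1000 → c = 111100111, weight = 7.
  m = 0100 → c = 110101100, weight = 5.
  m = 1100 → c = 001001011, weight = 4.
  m = 0010 → c = 111010000, weight = 4.
  m = 1010 → c = 000110111, weight = 5.
  m = 0110 → c = 001111100, weight = 5.
  m = 1110 → c = 110011011, weight = 6.
  m = 0001 → c = 001010011, weight = 4.
  m = 1001 → c = 110110100, weight = 5.
  m = 0101 → c = 111111111, weight = 9.
  m = 1101 → c = 000011000, weight = 2.
  m = 0011 → c = 110000011, weight = 4.
  m = 1011 → c = 001100100, weight = 3.
  m = 0111 → c = 000101111, weight = 5.
  m = 1111 → c = 111001000, weight = 4.
Tally weights:
  weight 0: 1 codewords.
  weight 2: 1 codewords.
  weight 3: 1 codewords.
  weight 4: 5 codewords.
  weight 5: 5 codewords.
  weight 6: 1 codewords.
  weight 7: 1 codewords.
  weight 9: 1 codewords.
Minimum distance d = smallest w > 0 with A_w > 0 = 2.
Sanity: Σ A_w = 16 = 2^4 = 16 ✓.


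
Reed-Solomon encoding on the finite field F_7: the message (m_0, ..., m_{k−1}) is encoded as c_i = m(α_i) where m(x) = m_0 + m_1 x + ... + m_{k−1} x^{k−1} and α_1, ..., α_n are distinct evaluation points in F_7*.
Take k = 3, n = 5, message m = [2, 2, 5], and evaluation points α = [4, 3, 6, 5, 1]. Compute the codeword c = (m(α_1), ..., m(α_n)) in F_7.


c = [6, 4, 5, 4, 2]

Message polynomial: m(x) = 2 + 2·x + 5·x^2 (mod 7).
For each evaluation point α_i, compute m(α_i) mod 7:
  α_1 = 4: Horner steps 5 → 1 → 6, so m(4) = 6.
  α_2 = 3: Horner steps 5 → 3 → 4, so m(3) = 4.
  α_3 = 6: Horner steps 5 → 4 → 5, so m(6) = 5.
  α_4 = 5: Horner steps 5 → 6 → 4, so m(5) = 4.
  α_5 = 1: Horner steps 5 → 0 → 2, so m(1) = 2.
Codeword c = [6, 4, 5, 4, 2] ∈ F_7^5.


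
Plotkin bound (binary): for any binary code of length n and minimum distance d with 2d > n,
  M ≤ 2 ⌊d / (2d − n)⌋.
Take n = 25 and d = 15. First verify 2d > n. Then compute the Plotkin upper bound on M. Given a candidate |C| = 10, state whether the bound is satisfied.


Plotkin bound M ≤ 6; given |C| = 10 > bound (violated).

Check applicability: 2d = 30, n = 25.
2d − n = 5 > 0, so Plotkin applies.
Compute d/(2d−n) = 15/5 ≈ 3.0000.
⌊d/(2d−n)⌋ = 3.
Plotkin bound: M ≤ 2·3 = 6.
Given |C| = 10, check: VIOLATED.
This |C| is above the Plotkin bound, so no binary code with n = 25, d = 15 and 10 codewords exists.


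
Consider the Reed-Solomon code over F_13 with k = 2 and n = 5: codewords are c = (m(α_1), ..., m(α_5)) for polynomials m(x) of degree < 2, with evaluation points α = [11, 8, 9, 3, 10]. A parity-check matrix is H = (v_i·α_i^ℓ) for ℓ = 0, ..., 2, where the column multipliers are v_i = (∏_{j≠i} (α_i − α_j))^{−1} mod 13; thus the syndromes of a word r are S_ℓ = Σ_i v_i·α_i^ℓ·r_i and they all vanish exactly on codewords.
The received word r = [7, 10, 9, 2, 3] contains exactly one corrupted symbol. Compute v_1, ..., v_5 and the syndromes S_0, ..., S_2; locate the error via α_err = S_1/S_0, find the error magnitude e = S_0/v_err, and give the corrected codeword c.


S = (5, 11, 6), error at position 5, error magnitude e = 8, c = [7, 10, 9, 2, 8].

Step 1: column multipliers v_i = (∏_{j≠i}(α_i − α_j))^{−1} mod 13.
  i = 1 (α = 11): (11−8)(11−9)(11−3)(11−10) = 3·2·8·1 = 48 ≡ 9, so v_1 = 9^{−1} = 3 (mod 13).
  i = 2 (α = 8): (8−11)(8−9)(8−3)(8−10) = (−3)·(−1)·5·(−2) = −30 ≡ 9, so v_2 = 9^{−1} = 3 (mod 13).
  i = 3 (α = 9): (9−11)(9−8)(9−3)(9−10) = (−2)·1·6·(−1) = 12 ≡ 12, so v_3 = 12^{−1} = 12 (mod 13).
  i = 4 (α = 3): (3−11)(3−8)(3−9)(3−10) = (−8)·(−5)·(−6)·(−7) = 1680 ≡ 3, so v_4 = 3^{−1} = 9 (mod 13).
  i = 5 (α = 10): (10−11)(10−8)(10−9)(10−3) = (−1)·2·1·7 = −14 ≡ 12, so v_5 = 12^{−1} = 12 (mod 13).
  v = [3, 3, 12, 9, 12].
Step 2: syndromes of r = [7, 10, 9, 2, 3] (all sums mod 13).
  S_0 = Σ v_i r_i = 3·7 + 3·10 + 12·9 + 9·2 + 12·3 = 213 ≡ 5.
  S_1 = Σ v_i α_i r_i = 3·11·7 + 3·8·10 + 12·9·9 + 9·3·2 + 12·10·3 = 1857 ≡ 11.
  α_i^2 mod 13 = [4, 12, 3, 9, 9].
  S_2 = Σ v_i α_i^2 r_i = 3·4·7 + 3·12·10 + 12·3·9 + 9·9·2 + 12·9·3 = 1254 ≡ 6.
  S = (5, 11, 6) ≠ 0, so r is not a codeword (an error is present).
Step 3: locate the error. For a single error e at position i, S_ℓ = v_i·e·α_i^ℓ, so α_err = S_1/S_0.
  S_0^{−1} = 5^{−1} = 8 (mod 13), so α_err = 11·8 = 88 ≡ 10 = α_5. Error position i = 5.
  Consistency check: S_2/S_1 = 6·6 = 36 ≡ 10 = α_err ✓ (single-error assumption holds).
Step 4: error magnitude e = S_0/v_5 = S_0·∏_{j≠5}(α_5 − α_j) = 5·12 = 60 ≡ 8 (mod 13).
Step 5: correct position 5: c_5 = r_5 − e = 3 − 8 ≡ 8 (mod 13). Hence c = [7, 10, 9, 2, 8].
  Check: interpolating c through the α_i gives m(x) = 5 + 12·x (degree < 2) with m(α_i) = c_i for every i, so c is indeed a codeword.


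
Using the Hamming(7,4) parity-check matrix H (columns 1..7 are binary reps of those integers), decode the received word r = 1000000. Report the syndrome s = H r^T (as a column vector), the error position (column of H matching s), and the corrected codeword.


s = (0, 0, 1)^T, error position = 1, corrected codeword c = 0000000

Compute s = H r^T mod 2 one row at a time:
  s_1 = 0 + 0 + 0 + 0 = 0 ≡ 0 (mod 2).
  s_2 = 0 + 0 + 0 + 0 = 0 ≡ 0 (mod 2).
  s_3 = 1 + 0 + 0 + 0 = 1 ≡ 1 (mod 2).
s = (0, 0, 1)^T — this equals column 1 of H (binary 001), so error is at position 1.
Correct: flip bit 1 of r = 1000000 to get c = 0000000.


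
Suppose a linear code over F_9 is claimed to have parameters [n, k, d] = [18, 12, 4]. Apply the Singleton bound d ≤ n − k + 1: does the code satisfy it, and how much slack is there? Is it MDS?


Singleton RHS = n − k + 1 = 7, slack = 3, bound satisfied, not MDS.

Singleton bound: d ≤ n − k + 1.
Here n = 18, k = 12, so n − k + 1 = 7.
Given d = 4, check d ≤ 7: YES.
Slack = (n − k + 1) − d = 3.
The code is NOT MDS (slack = 3 > 0).
Description: the claimed parameters are [18, 12, 4]_9; such a code would be non-MDS.


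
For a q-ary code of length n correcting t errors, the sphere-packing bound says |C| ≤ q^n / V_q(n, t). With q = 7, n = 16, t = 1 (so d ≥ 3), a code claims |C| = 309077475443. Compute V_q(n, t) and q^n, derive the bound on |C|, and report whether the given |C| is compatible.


V_q(n, t) = 97, q^n = 33232930569601, Hamming bound = 342607531645, |C| = 309077475443 ≤ bound (satisfied).

Step 1: Compute V_q(n, t) = Σ_{j=0}^1 C(n, j) (q−1)^j.
  j = 0: C(16,0)·(6)^0 = 1·1 = 1.
  j = 1: C(16,1)·(6)^1 = 16·6 = 96.
  V_q(n, t) = 1 + 96 = 97.
Step 2: q^n = 7^16 = 33232930569601.
Step 3: Hamming bound ⌊q^n / V_q(n,t)⌋ = ⌊33232930569601/97⌋ = 342607531645.
Step 4: Compare |C| = 309077475443 to 342607531645: satisfied.
The claimed |C| lies below the Hamming bound.


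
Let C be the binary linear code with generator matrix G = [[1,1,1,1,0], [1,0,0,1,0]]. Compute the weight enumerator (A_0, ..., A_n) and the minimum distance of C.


Weight distribution: A_0 = 1, A_2 = 2, A_4 = 1. Minimum distance d = 2.

Enumerate all 2^2 = 4 messages m ∈ F_2^2.
For each, compute codeword c = mG in F_2^5, then tally its weight.
  m = 00 → c = 00000, weight = 0.
  m = 10 → c = 11110, weight = 4.
  m = 01 → c = 10010, weight = 2.
  m = 11 → c = 01100, weight = 2.
Tally weights:
  weight 0: 1 codewords.
  weight 2: 2 codewords.
  weight 4: 1 codewords.
Minimum distance d = smallest w > 0 with A_w > 0 = 2.
Sanity: Σ A_w = 4 = 2^2 = 4 ✓.


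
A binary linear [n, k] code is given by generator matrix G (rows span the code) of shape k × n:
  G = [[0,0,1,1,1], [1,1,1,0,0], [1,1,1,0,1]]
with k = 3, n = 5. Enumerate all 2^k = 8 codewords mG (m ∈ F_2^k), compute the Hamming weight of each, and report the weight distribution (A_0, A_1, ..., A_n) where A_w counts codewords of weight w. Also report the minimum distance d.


Weight distribution: A_0 = 1, A_1 = 1, A_2 = 1, A_3 = 3, A_4 = 2. Minimum distance d = 1.

Enumerate all 2^3 = 8 messages m ∈ F_2^3.
For each, compute codeword c = mG in F_2^5, then tally its weight.
  m = 000 → c = 00000, weight = 0.
  m = 100 → c = 00111, weight = 3.
  m = 010 → c = 11100, weight = 3.
  m = 110 → c = 11011, weight = 4.
  m = 001 → c = 11101, weight = 4.
  m = 101 → c = 11010, weight = 3.
  m = 011 → c = 00001, weight = 1.
  m = 111 → c = 00110, weight = 2.
Tally weights:
  weight 0: 1 codewords.
  weight 1: 1 codewords.
  weight 2: 1 codewords.
  weight 3: 3 codewords.
  weight 4: 2 codewords.
Minimum distance d = smallest w > 0 with A_w > 0 = 1.
Sanity: Σ A_w = 8 = 2^3 = 8 ✓.


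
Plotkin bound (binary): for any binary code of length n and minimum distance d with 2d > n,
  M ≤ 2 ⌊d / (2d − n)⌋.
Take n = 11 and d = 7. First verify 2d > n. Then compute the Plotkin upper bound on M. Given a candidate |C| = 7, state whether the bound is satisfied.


Plotkin bound M ≤ 4; given |C| = 7 > bound (violated).

Check applicability: 2d = 14, n = 11.
2d − n = 3 > 0, so Plotkin applies.
Compute d/(2d−n) = 7/3 ≈ 2.3333.
⌊d/(2d−n)⌋ = 2.
Plotkin bound: M ≤ 2·2 = 4.
Given |C| = 7, check: VIOLATED.
This |C| is above the Plotkin bound, so no binary code with n = 11, d = 7 and 7 codewords exists.


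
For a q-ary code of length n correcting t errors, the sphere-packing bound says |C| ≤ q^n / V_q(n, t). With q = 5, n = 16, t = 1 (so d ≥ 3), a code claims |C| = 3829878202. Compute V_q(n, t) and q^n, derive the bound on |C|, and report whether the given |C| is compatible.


V_q(n, t) = 65, q^n = 152587890625, Hamming bound = 2347506009, |C| = 3829878202 > bound (violated).

Step 1: Compute V_q(n, t) = Σ_{j=0}^1 C(n, j) (q−1)^j.
  j = 0: C(16,0)·(4)^0 = 1·1 = 1.
  j = 1: C(16,1)·(4)^1 = 16·4 = 64.
  V_q(n, t) = 1 + 64 = 65.
Step 2: q^n = 5^16 = 152587890625.
Step 3: Hamming bound ⌊q^n / V_q(n,t)⌋ = ⌊152587890625/65⌋ = 2347506009.
Step 4: Compare |C| = 3829878202 to 2347506009: violated.
The claimed |C| lies above the Hamming bound, so no 5-ary code of length 16 with d ≥ 3 can have 3829878202 codewords.


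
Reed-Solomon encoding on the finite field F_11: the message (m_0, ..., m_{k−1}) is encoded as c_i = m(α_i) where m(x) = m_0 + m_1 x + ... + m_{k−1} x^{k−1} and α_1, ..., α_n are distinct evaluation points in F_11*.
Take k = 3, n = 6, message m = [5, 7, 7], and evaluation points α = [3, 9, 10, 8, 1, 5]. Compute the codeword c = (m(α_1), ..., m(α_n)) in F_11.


c = [1, 8, 5, 3, 8, 6]

Message polynomial: m(x) = 5 + 7·x + 7·x^2 (mod 11).
For each evaluation point α_i, compute m(α_i) mod 11:
  α_1 = 3: Horner steps 7 → 6 → 1, so m(3) = 1.
  α_2 = 9: Horner steps 7 → 4 → 8, so m(9) = 8.
  α_3 = 10: Horner steps 7 → 0 → 5, so m(10) = 5.
  α_4 = 8: Horner steps 7 → 8 → 3, so m(8) = 3.
  α_5 = 1: Horner steps 7 → 3 → 8, so m(1) = 8.
  α_6 = 5: Horner steps 7 → 9 → 6, so m(5) = 6.
Codeword c = [1, 8, 5, 3, 8, 6] ∈ F_11^6.


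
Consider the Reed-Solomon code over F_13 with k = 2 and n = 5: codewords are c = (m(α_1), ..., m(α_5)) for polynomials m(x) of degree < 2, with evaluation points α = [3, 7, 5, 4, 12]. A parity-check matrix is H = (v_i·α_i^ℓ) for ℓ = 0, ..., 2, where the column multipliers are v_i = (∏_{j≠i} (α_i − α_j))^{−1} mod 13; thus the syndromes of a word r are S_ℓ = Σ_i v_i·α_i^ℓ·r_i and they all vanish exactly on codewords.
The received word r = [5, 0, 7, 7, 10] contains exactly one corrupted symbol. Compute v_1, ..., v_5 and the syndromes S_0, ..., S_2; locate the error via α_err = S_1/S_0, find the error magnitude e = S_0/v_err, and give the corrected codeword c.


S = (12, 8, 1), error at position 3, error magnitude e = 11, c = [5, 0, 9, 7, 10].

Step 1: column multipliers v_i = (∏_{j≠i}(α_i − α_j))^{−1} mod 13.
  i = 1 (α = 3): (3−7)(3−5)(3−4)(3−12) = (−4)·(−2)·(−1)·(−9) = 72 ≡ 7, so v_1 = 7^{−1} = 2 (mod 13).
  i = 2 (α = 7): (7−3)(7−5)(7−4)(7−12) = 4·2·3·(−5) = −120 ≡ 10, so v_2 = 10^{−1} = 4 (mod 13).
  i = 3 (α = 5): (5−3)(5−7)(5−4)(5−12) = 2·(−2)·1·(−7) = 28 ≡ 2, so v_3 = 2^{−1} = 7 (mod 13).
  i = 4 (α = 4): (4−3)(4−7)(4−5)(4−12) = 1·(−3)·(−1)·(−8) = −24 ≡ 2, so v_4 = 2^{−1} = 7 (mod 13).
  i = 5 (α = 12): (12−3)(12−7)(12−5)(12−4) = 9·5·7·8 = 2520 ≡ 11, so v_5 = 11^{−1} = 6 (mod 13).
  v = [2, 4, 7, 7, 6].
Step 2: syndromes of r = [5, 0, 7, 7, 10] (all sums mod 13).
  S_0 = Σ v_i r_i = 2·5 + 4·0 + 7·7 + 7·7 + 6·10 = 168 ≡ 12.
  S_1 = Σ v_i α_i r_i = 2·3·5 + 4·7·0 + 7·5·7 + 7·4·7 + 6·12·10 = 1191 ≡ 8.
  α_i^2 mod 13 = [9, 10, 12, 3, 1].
  S_2 = Σ v_i α_i^2 r_i = 2·9·5 + 4·10·0 + 7·12·7 + 7·3·7 + 6·1·10 = 885 ≡ 1.
  S = (12, 8, 1) ≠ 0, so r is not a codeword (an error is present).
Step 3: locate the error. For a single error e at position i, S_ℓ = v_i·e·α_i^ℓ, so α_err = S_1/S_0.
  S_0^{−1} = 12^{−1} = 12 (mod 13), so α_err = 8·12 = 96 ≡ 5 = α_3. Error position i = 3.
  Consistency check: S_2/S_1 = 1·5 = 5 ≡ 5 = α_err ✓ (single-error assumption holds).
Step 4: error magnitude e = S_0/v_3 = S_0·∏_{j≠3}(α_3 − α_j) = 12·2 = 24 ≡ 11 (mod 13).
Step 5: correct position 3: c_3 = r_3 − e = 7 − 11 ≡ 9 (mod 13). Hence c = [5, 0, 9, 7, 10].
  Check: interpolating c through the α_i gives m(x) = 12 + 2·x (degree < 2) with m(α_i) = c_i for every i, so c is indeed a codeword.


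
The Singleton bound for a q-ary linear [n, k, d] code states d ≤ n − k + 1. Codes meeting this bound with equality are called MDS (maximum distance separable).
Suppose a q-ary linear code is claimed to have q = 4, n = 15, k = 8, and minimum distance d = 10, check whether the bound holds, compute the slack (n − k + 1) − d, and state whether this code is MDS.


Singleton RHS = n − k + 1 = 8, slack = -2, bound violated (no such code; not MDS).

Singleton bound: d ≤ n − k + 1.
Here n = 15, k = 8, so n − k + 1 = 8.
Given d = 10, check d ≤ 8: NO.
Slack = (n − k + 1) − d = -2.
The slack is negative: d = 10 exceeds n − k + 1 = 8 by 2, so the Singleton bound is violated and no linear [15, 8, 10]_4 code can exist. In particular it is not MDS (MDS requires d = n − k + 1 exactly).
Description: the claimed parameters are [15, 8, 10]_4; such a code would be impossible (violates the Singleton bound).


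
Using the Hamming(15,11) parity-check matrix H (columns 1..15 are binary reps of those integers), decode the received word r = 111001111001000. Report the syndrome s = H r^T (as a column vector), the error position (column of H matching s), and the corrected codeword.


s = (1, 1, 0, 0)^T, error position = 12, corrected codeword c = 111001111000000

Compute s = H r^T mod 2 one row at a time:
  s_1 = 1 + 1 + 0 + 0 + 1 + 0 + 0 + 0 = 3 ≡ 1 (mod 2).
  s_2 = 0 + 0 + 1 + 1 + 1 + 0 + 0 + 0 = 3 ≡ 1 (mod 2).
  s_3 = 1 + 1 + 1 + 1 + 0 + 0 + 0 + 0 = 4 ≡ 0 (mod 2).
  s_4 = 1 + 1 + 0 + 1 + 1 + 0 + 0 + 0 = 4 ≡ 0 (mod 2).
s = (1, 1, 0, 0)^T — this equals column 12 of H (binary 1100), so error is at position 12.
Correct: flip bit 12 of r = 111001111001000 to get c = 111001111000000.


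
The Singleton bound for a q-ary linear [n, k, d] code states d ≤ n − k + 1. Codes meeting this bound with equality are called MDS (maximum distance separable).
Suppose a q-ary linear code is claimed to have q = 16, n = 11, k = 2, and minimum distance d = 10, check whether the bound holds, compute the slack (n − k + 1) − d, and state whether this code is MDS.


Singleton RHS = n − k + 1 = 10, slack = 0, bound satisfied, MDS.

Singleton bound: d ≤ n − k + 1.
Here n = 11, k = 2, so n − k + 1 = 10.
Given d = 10, check d ≤ 10: YES.
Slack = (n − k + 1) − d = 0.
The code is MDS (slack = 0).
Description: the claimed parameters are [11, 2, 10]_16; such a code would be MDS (meets Singleton bound).


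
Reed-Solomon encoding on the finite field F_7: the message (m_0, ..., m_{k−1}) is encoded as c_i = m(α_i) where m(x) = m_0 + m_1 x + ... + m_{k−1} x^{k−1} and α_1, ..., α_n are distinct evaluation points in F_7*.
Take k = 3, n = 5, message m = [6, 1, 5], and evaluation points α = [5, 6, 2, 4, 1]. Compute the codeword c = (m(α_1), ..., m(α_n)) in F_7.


c = [3, 3, 0, 6, 5]

Message polynomial: m(x) = 6 + 1·x + 5·x^2 (mod 7).
For each evaluation point α_i, compute m(α_i) mod 7:
  α_1 = 5: Horner steps 5 → 5 → 3, so m(5) = 3.
  α_2 = 6: Horner steps 5 → 3 → 3, so m(6) = 3.
  α_3 = 2: Horner steps 5 → 4 → 0, so m(2) = 0.
  α_4 = 4: Horner steps 5 → 0 → 6, so m(4) = 6.
  α_5 = 1: Horner steps 5 → 6 → 5, so m(1) = 5.
Codeword c = [3, 3, 0, 6, 5] ∈ F_7^5.


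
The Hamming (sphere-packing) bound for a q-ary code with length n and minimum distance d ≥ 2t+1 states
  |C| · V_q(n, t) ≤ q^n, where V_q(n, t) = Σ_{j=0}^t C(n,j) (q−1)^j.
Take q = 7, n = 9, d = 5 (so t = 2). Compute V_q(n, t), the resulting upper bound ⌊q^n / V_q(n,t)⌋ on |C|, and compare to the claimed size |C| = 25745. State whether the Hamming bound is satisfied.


V_q(n, t) = 1351, q^n = 40353607, Hamming bound = 29869, |C| = 25745 ≤ bound (satisfied).

Step 1: Compute V_q(n, t) = Σ_{j=0}^2 C(n, j) (q−1)^j.
  j = 0: C(9,0)·(6)^0 = 1·1 = 1.
  j = 1: C(9,1)·(6)^1 = 9·6 = 54.
  j = 2: C(9,2)·(6)^2 = 36·36 = 1296.
  V_q(n, t) = 1 + 54 + 1296 = 1351.
Step 2: q^n = 7^9 = 40353607.
Step 3: Hamming bound ⌊q^n / V_q(n,t)⌋ = ⌊40353607/1351⌋ = 29869.
Step 4: Compare |C| = 25745 to 29869: satisfied.
The claimed |C| lies below the Hamming bound.


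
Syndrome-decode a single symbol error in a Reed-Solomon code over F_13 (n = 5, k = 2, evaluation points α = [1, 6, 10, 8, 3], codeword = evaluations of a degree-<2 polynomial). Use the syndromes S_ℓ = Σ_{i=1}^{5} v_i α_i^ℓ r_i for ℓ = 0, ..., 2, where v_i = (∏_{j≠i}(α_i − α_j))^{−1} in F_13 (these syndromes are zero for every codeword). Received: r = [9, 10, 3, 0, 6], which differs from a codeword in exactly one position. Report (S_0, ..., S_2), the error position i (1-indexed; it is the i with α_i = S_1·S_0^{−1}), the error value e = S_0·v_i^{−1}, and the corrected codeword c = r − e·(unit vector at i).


S = (3, 9, 1), error at position 5, error magnitude e = 7, c = [9, 10, 3, 0, 12].

Step 1: column multipliers v_i = (∏_{j≠i}(α_i − α_j))^{−1} mod 13.
  i = 1 (α = 1): (1−6)(1−10)(1−8)(1−3) = (−5)·(−9)·(−7)·(−2) = 630 ≡ 6, so v_1 = 6^{−1} = 11 (mod 13).
  i = 2 (α = 6): (6−1)(6−10)(6−8)(6−3) = 5·(−4)·(−2)·3 = 120 ≡ 3, so v_2 = 3^{−1} = 9 (mod 13).
  i = 3 (α = 10): (10−1)(10−6)(10−8)(10−3) = 9·4·2·7 = 504 ≡ 10, so v_3 = 10^{−1} = 4 (mod 13).
  i = 4 (α = 8): (8−1)(8−6)(8−10)(8−3) = 7·2·(−2)·5 = −140 ≡ 3, so v_4 = 3^{−1} = 9 (mod 13).
  i = 5 (α = 3): (3−1)(3−6)(3−10)(3−8) = 2·(−3)·(−7)·(−5) = −210 ≡ 11, so v_5 = 11^{−1} = 6 (mod 13).
  v = [11, 9, 4, 9, 6].
Step 2: syndromes of r = [9, 10, 3, 0, 6] (all sums mod 13).
  S_0 = Σ v_i r_i = 11·9 + 9·10 + 4·3 + 9·0 + 6·6 = 237 ≡ 3.
  S_1 = Σ v_i α_i r_i = 11·1·9 + 9·6·10 + 4·10·3 + 9·8·0 + 6·3·6 = 867 ≡ 9.
  α_i^2 mod 13 = [1, 10, 9, 12, 9].
  S_2 = Σ v_i α_i^2 r_i = 11·1·9 + 9·10·10 + 4·9·3 + 9·12·0 + 6·9·6 = 1431 ≡ 1.
  S = (3, 9, 1) ≠ 0, so r is not a codeword (an error is present).
Step 3: locate the error. For a single error e at position i, S_ℓ = v_i·e·α_i^ℓ, so α_err = S_1/S_0.
  S_0^{−1} = 3^{−1} = 9 (mod 13), so α_err = 9·9 = 81 ≡ 3 = α_5. Error position i = 5.
  Consistency check: S_2/S_1 = 1·3 = 3 ≡ 3 = α_err ✓ (single-error assumption holds).
Step 4: error magnitude e = S_0/v_5 = S_0·∏_{j≠5}(α_5 − α_j) = 3·11 = 33 ≡ 7 (mod 13).
Step 5: correct position 5: c_5 = r_5 − e = 6 − 7 ≡ 12 (mod 13). Hence c = [9, 10, 3, 0, 12].
  Check: interpolating c through the α_i gives m(x) = 1 + 8·x (degree < 2) with m(α_i) = c_i for every i, so c is indeed a codeword.


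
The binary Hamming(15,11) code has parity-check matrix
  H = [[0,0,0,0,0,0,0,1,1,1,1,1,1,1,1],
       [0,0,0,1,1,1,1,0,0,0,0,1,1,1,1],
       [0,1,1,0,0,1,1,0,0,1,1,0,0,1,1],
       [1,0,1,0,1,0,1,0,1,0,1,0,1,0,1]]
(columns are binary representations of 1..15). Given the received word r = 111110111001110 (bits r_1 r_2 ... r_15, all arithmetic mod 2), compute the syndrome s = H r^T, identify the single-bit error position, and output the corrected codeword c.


s = (1, 0, 0, 0)^T, error position = 8, corrected codeword c = 111110101001110

Compute s = H r^T mod 2 one row at a time:
  s_1 = 1 + 1 + 0 + 0 + 1 + 1 + 1 + 0 = 5 ≡ 1 (mod 2).
  s_2 = 1 + 1 + 0 + 1 + 1 + 1 + 1 + 0 = 6 ≡ 0 (mod 2).
  s_3 = 1 + 1 + 0 + 1 + 0 + 0 + 1 + 0 = 4 ≡ 0 (mod 2).
  s_4 = 1 + 1 + 1 + 1 + 1 + 0 + 1 + 0 = 6 ≡ 0 (mod 2).
s = (1, 0, 0, 0)^T — this equals column 8 of H (binary 1000), so error is at position 8.
Correct: flip bit 8 of r = 111110111001110 to get c = 111110101001110.


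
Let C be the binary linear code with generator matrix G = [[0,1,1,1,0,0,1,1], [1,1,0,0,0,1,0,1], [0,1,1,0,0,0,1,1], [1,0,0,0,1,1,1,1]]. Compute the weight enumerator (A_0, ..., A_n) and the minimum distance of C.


Weight distribution: A_0 = 1, A_1 = 1, A_3 = 2, A_4 = 5, A_5 = 5, A_6 = 2. Minimum distance d = 1.

Enumerate all 2^4 = 16 messages m ∈ F_2^4.
For each, compute codeword c = mG in F_2^8, then tally its weight.
  m = 0000 → c = 00000000, weight = 0.
  m = 1000 → c = 01110011, weight = 5.
  m = 0100 → c = 11000101, weight = 4.
  m = 1100 → c = 10110110, weight = 5.
  m = 0010 → c = 01100011, weight = 4.
  m = 1010 → c = 00010000, weight = 1.
  m = 0110 → c = 10100110, weight = 4.
  m = 1110 → c = 11010101, weight = 5.
  m = 0001 → c = 10001111, weight = 5.
  m = 1001 → c = 11111100, weight = 6.
  m = 0101 → c = 01001010, weight = 3.
  m = 1101 → c = 00111001, weight = 4.
  m = 0011 → c = 11101100, weight = 5.
  m = 1011 → c = 10011111, weight = 6.
  m = 0111 → c = 00101001, weight = 3.
  m = 1111 → c = 01011010, weight = 4.
Tally weights:
  weight 0: 1 codewords.
  weight 1: 1 codewords.
  weight 3: 2 codewords.
  weight 4: 5 codewords.
  weight 5: 5 codewords.
  weight 6: 2 codewords.
Minimum distance d = smallest w > 0 with A_w > 0 = 1.
Sanity: Σ A_w = 16 = 2^4 = 16 ✓.


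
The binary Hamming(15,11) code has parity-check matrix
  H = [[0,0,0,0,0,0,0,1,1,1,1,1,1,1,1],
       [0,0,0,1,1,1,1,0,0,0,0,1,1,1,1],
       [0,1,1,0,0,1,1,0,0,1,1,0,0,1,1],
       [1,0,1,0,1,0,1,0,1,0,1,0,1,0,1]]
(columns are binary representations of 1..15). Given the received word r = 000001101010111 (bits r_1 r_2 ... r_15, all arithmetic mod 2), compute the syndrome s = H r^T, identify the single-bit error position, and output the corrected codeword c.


s = (1, 1, 1, 1)^T, error position = 15, corrected codeword c = 000001101010110

Compute s = H r^T mod 2 one row at a time:
  s_1 = 0 + 1 + 0 + 1 + 0 + 1 + 1 + 1 = 5 ≡ 1 (mod 2).
  s_2 = 0 + 0 + 1 + 1 + 0 + 1 + 1 + 1 = 5 ≡ 1 (mod 2).
  s_3 = 0 + 0 + 1 + 1 + 0 + 1 + 1 + 1 = 5 ≡ 1 (mod 2).
  s_4 = 0 + 0 + 0 + 1 + 1 + 1 + 1 + 1 = 5 ≡ 1 (mod 2).
s = (1, 1, 1, 1)^T — this equals column 15 of H (binary 1111), so error is at position 15.
Correct: flip bit 15 of r = 000001101010111 to get c = 000001101010110.


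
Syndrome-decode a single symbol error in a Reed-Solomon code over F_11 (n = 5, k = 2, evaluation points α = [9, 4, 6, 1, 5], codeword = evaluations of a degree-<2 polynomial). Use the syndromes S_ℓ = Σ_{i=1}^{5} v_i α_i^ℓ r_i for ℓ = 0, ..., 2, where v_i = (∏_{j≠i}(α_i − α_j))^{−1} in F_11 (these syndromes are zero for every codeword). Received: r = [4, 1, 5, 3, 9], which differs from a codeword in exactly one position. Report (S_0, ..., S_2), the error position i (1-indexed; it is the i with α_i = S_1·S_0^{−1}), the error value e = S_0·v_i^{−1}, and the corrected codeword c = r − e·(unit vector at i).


S = (7, 6, 2), error at position 2, error magnitude e = 10, c = [4, 2, 5, 3, 9].

Step 1: column multipliers v_i = (∏_{j≠i}(α_i − α_j))^{−1} mod 11.
  i = 1 (α = 9): (9−4)(9−6)(9−1)(9−5) = 5·3·8·4 = 480 ≡ 7, so v_1 = 7^{−1} = 8 (mod 11).
  i = 2 (α = 4): (4−9)(4−6)(4−1)(4−5) = (−5)·(−2)·3·(−1) = −30 ≡ 3, so v_2 = 3^{−1} = 4 (mod 11).
  i = 3 (α = 6): (6−9)(6−4)(6−1)(6−5) = (−3)·2·5·1 = −30 ≡ 3, so v_3 = 3^{−1} = 4 (mod 11).
  i = 4 (α = 1): (1−9)(1−4)(1−6)(1−5) = (−8)·(−3)·(−5)·(−4) = 480 ≡ 7, so v_4 = 7^{−1} = 8 (mod 11).
  i = 5 (α = 5): (5−9)(5−4)(5−6)(5−1) = (−4)·1·(−1)·4 = 16 ≡ 5, so v_5 = 5^{−1} = 9 (mod 11).
  v = [8, 4, 4, 8, 9].
Step 2: syndromes of r = [4, 1, 5, 3, 9] (all sums mod 11).
  S_0 = Σ v_i r_i = 8·4 + 4·1 + 4·5 + 8·3 + 9·9 = 161 ≡ 7.
  S_1 = Σ v_i α_i r_i = 8·9·4 + 4·4·1 + 4·6·5 + 8·1·3 + 9·5·9 = 853 ≡ 6.
  α_i^2 mod 11 = [4, 5, 3, 1, 3].
  S_2 = Σ v_i α_i^2 r_i = 8·4·4 + 4·5·1 + 4·3·5 + 8·1·3 + 9·3·9 = 475 ≡ 2.
  S = (7, 6, 2) ≠ 0, so r is not a codeword (an error is present).
Step 3: locate the error. For a single error e at position i, S_ℓ = v_i·e·α_i^ℓ, so α_err = S_1/S_0.
  S_0^{−1} = 7^{−1} = 8 (mod 11), so α_err = 6·8 = 48 ≡ 4 = α_2. Error position i = 2.
  Consistency check: S_2/S_1 = 2·2 = 4 ≡ 4 = α_err ✓ (single-error assumption holds).
Step 4: error magnitude e = S_0/v_2 = S_0·∏_{j≠2}(α_2 − α_j) = 7·3 = 21 ≡ 10 (mod 11).
Step 5: correct position 2: c_2 = r_2 − e = 1 − 10 ≡ 2 (mod 11). Hence c = [4, 2, 5, 3, 9].
  Check: interpolating c through the α_i gives m(x) = 7 + 7·x (degree < 2) with m(α_i) = c_i for every i, so c is indeed a codeword.


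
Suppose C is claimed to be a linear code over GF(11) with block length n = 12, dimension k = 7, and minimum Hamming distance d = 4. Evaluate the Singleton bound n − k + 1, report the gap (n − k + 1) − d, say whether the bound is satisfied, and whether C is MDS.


Singleton RHS = n − k + 1 = 6, slack = 2, bound satisfied, not MDS.

Singleton bound: d ≤ n − k + 1.
Here n = 12, k = 7, so n − k + 1 = 6.
Given d = 4, check d ≤ 6: YES.
Slack = (n − k + 1) − d = 2.
The code is NOT MDS (slack = 2 > 0).
Description: the claimed parameters are [12, 7, 4]_11; such a code would be non-MDS.


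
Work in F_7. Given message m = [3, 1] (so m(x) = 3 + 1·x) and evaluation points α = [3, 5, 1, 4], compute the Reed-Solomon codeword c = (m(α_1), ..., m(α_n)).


c = [6, 1, 4, 0]

Message polynomial: m(x) = 3 + 1·x (mod 7).
For each evaluation point α_i, compute m(α_i) mod 7:
  α_1 = 3: Horner steps 1 → 6, so m(3) = 6.
  α_2 = 5: Horner steps 1 → 1, so m(5) = 1.
  α_3 = 1: Horner steps 1 → 4, so m(1) = 4.
  α_4 = 4: Horner steps 1 → 0, so m(4) = 0.
Codeword c = [6, 1, 4, 0] ∈ F_7^4.


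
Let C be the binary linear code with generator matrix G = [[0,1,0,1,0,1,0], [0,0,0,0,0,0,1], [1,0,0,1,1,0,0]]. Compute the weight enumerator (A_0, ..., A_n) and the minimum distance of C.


Weight distribution: A_0 = 1, A_1 = 1, A_3 = 2, A_4 = 3, A_5 = 1. Minimum distance d = 1.

Enumerate all 2^3 = 8 messages m ∈ F_2^3.
For each, compute codeword c = mG in F_2^7, then tally its weight.
  m = 000 → c = 0000000, weight = 0.
  m = 100 → c = 0101010, weight = 3.
  m = 010 → c = 0000001, weight = 1.
  m = 110 → c = 0101011, weight = 4.
  m = 001 → c = 1001100, weight = 3.
  m = 101 → c = 1100110, weight = 4.
  m = 011 → c = 1001101, weight = 4.
  m = 111 → c = 1100111, weight = 5.
Tally weights:
  weight 0: 1 codewords.
  weight 1: 1 codewords.
  weight 3: 2 codewords.
  weight 4: 3 codewords.
  weight 5: 1 codewords.
Minimum distance d = smallest w > 0 with A_w > 0 = 1.
Sanity: Σ A_w = 8 = 2^3 = 8 ✓.
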